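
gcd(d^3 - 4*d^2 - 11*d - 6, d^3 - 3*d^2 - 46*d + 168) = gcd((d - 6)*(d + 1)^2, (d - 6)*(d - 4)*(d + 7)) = d - 6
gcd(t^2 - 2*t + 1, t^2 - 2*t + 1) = t^2 - 2*t + 1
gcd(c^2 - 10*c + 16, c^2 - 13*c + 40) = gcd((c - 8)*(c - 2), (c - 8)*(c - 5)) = c - 8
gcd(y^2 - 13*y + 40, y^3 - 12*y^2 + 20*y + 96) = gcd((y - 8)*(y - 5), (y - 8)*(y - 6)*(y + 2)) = y - 8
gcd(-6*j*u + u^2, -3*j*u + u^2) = u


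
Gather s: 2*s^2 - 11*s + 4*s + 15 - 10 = 2*s^2 - 7*s + 5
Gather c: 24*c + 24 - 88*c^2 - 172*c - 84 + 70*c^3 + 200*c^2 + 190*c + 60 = 70*c^3 + 112*c^2 + 42*c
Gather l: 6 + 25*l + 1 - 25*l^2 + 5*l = -25*l^2 + 30*l + 7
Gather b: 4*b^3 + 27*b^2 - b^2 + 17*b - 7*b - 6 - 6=4*b^3 + 26*b^2 + 10*b - 12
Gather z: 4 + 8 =12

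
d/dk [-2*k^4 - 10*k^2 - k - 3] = -8*k^3 - 20*k - 1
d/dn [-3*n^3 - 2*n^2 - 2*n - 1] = -9*n^2 - 4*n - 2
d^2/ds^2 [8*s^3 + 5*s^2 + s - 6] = 48*s + 10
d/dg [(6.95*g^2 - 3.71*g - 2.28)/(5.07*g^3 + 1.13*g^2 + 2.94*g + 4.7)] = (-35.2365*g^4 + 37.6194*g^3 + 59.3041*g^2 + 70.4828*g - 10.7338)/(25.7049*g^6 + 11.4582*g^5 + 31.0885*g^4 + 54.3024*g^3 + 19.2656*g^2 + 27.636*g + 22.09)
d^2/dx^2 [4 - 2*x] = 0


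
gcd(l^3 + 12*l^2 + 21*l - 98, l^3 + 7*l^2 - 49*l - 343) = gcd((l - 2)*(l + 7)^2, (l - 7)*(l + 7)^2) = l^2 + 14*l + 49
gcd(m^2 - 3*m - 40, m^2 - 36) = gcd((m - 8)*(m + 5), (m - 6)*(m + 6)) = 1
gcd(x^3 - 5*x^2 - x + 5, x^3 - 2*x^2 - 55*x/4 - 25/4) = x - 5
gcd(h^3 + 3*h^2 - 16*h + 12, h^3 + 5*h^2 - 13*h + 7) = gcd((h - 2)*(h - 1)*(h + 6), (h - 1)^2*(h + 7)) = h - 1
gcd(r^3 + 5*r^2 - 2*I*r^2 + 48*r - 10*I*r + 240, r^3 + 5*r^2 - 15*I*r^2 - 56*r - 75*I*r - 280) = r^2 + r*(5 - 8*I) - 40*I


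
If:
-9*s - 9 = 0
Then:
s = -1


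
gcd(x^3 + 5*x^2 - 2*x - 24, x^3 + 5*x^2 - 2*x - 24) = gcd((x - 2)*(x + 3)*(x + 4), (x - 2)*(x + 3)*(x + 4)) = x^3 + 5*x^2 - 2*x - 24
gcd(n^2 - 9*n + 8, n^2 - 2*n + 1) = n - 1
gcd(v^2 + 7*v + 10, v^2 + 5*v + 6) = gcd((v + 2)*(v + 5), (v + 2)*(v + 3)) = v + 2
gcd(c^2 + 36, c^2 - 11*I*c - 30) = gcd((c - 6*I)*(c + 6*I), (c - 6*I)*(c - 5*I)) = c - 6*I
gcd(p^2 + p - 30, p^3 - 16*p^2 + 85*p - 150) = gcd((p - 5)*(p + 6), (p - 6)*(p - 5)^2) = p - 5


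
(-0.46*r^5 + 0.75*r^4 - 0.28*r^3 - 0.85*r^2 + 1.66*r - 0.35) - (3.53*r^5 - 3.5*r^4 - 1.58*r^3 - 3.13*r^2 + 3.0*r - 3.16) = -3.99*r^5 + 4.25*r^4 + 1.3*r^3 + 2.28*r^2 - 1.34*r + 2.81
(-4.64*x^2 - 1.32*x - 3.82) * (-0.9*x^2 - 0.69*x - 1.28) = 4.176*x^4 + 4.3896*x^3 + 10.288*x^2 + 4.3254*x + 4.8896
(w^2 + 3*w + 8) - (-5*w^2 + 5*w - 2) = 6*w^2 - 2*w + 10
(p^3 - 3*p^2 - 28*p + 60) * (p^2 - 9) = p^5 - 3*p^4 - 37*p^3 + 87*p^2 + 252*p - 540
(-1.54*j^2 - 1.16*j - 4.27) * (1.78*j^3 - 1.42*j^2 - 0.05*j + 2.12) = -2.7412*j^5 + 0.122*j^4 - 5.8764*j^3 + 2.8566*j^2 - 2.2457*j - 9.0524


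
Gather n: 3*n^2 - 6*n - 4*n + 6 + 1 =3*n^2 - 10*n + 7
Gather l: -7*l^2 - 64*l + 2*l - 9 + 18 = -7*l^2 - 62*l + 9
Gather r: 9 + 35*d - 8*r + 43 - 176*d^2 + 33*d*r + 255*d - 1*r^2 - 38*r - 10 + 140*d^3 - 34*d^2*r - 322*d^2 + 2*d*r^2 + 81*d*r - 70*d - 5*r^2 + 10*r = 140*d^3 - 498*d^2 + 220*d + r^2*(2*d - 6) + r*(-34*d^2 + 114*d - 36) + 42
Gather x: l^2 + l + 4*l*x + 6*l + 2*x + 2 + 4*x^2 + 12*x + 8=l^2 + 7*l + 4*x^2 + x*(4*l + 14) + 10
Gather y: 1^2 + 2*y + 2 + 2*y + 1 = 4*y + 4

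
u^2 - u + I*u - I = (u - 1)*(u + I)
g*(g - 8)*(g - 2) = g^3 - 10*g^2 + 16*g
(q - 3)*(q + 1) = q^2 - 2*q - 3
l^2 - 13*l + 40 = (l - 8)*(l - 5)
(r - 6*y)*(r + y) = r^2 - 5*r*y - 6*y^2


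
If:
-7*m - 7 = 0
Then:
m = -1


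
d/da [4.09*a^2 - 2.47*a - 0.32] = 8.18*a - 2.47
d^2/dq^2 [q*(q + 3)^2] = 6*q + 12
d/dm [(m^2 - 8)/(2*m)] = 1/2 + 4/m^2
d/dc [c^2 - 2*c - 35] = 2*c - 2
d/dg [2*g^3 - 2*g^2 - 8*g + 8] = 6*g^2 - 4*g - 8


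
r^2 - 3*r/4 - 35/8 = (r - 5/2)*(r + 7/4)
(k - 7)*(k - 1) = k^2 - 8*k + 7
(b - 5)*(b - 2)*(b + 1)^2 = b^4 - 5*b^3 - 3*b^2 + 13*b + 10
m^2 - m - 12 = (m - 4)*(m + 3)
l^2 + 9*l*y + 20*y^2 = (l + 4*y)*(l + 5*y)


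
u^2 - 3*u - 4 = (u - 4)*(u + 1)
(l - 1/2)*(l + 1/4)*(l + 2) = l^3 + 7*l^2/4 - 5*l/8 - 1/4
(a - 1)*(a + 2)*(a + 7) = a^3 + 8*a^2 + 5*a - 14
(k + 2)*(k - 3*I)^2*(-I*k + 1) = -I*k^4 - 5*k^3 - 2*I*k^3 - 10*k^2 + 3*I*k^2 - 9*k + 6*I*k - 18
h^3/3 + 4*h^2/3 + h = h*(h/3 + 1/3)*(h + 3)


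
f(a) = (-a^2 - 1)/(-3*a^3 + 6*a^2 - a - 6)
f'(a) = -2*a/(-3*a^3 + 6*a^2 - a - 6) + (-a^2 - 1)*(9*a^2 - 12*a + 1)/(-3*a^3 + 6*a^2 - a - 6)^2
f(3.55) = 0.20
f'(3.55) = -0.11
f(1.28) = 0.71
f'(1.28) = 0.61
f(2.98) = 0.28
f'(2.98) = -0.19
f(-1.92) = -0.12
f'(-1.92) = -0.08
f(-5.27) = -0.05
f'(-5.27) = -0.01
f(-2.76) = -0.08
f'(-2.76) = -0.03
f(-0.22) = 0.19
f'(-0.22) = -0.22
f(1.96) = 0.65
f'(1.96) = -0.52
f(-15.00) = -0.02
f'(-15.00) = 0.00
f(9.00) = 0.05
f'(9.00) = -0.00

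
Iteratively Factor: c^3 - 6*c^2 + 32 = (c - 4)*(c^2 - 2*c - 8) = (c - 4)*(c + 2)*(c - 4)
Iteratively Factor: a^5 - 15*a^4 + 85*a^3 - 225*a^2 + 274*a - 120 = (a - 2)*(a^4 - 13*a^3 + 59*a^2 - 107*a + 60) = (a - 4)*(a - 2)*(a^3 - 9*a^2 + 23*a - 15) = (a - 4)*(a - 3)*(a - 2)*(a^2 - 6*a + 5) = (a - 5)*(a - 4)*(a - 3)*(a - 2)*(a - 1)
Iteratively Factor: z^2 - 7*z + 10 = (z - 2)*(z - 5)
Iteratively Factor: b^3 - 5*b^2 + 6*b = (b)*(b^2 - 5*b + 6) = b*(b - 3)*(b - 2)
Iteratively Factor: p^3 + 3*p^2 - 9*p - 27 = (p - 3)*(p^2 + 6*p + 9) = (p - 3)*(p + 3)*(p + 3)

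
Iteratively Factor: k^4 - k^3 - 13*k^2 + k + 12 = (k + 3)*(k^3 - 4*k^2 - k + 4) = (k - 1)*(k + 3)*(k^2 - 3*k - 4) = (k - 4)*(k - 1)*(k + 3)*(k + 1)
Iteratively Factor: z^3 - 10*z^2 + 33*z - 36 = (z - 3)*(z^2 - 7*z + 12) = (z - 3)^2*(z - 4)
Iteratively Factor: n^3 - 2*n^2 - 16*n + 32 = (n - 2)*(n^2 - 16) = (n - 2)*(n + 4)*(n - 4)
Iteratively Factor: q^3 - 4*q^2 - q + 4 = (q - 4)*(q^2 - 1) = (q - 4)*(q - 1)*(q + 1)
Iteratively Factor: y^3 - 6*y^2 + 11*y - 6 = (y - 2)*(y^2 - 4*y + 3) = (y - 2)*(y - 1)*(y - 3)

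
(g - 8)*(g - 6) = g^2 - 14*g + 48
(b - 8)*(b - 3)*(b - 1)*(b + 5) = b^4 - 7*b^3 - 25*b^2 + 151*b - 120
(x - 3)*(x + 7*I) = x^2 - 3*x + 7*I*x - 21*I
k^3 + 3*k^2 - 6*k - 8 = (k - 2)*(k + 1)*(k + 4)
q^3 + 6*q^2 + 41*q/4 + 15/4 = (q + 1/2)*(q + 5/2)*(q + 3)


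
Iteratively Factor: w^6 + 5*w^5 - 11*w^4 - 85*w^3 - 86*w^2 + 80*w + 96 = (w + 1)*(w^5 + 4*w^4 - 15*w^3 - 70*w^2 - 16*w + 96) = (w - 4)*(w + 1)*(w^4 + 8*w^3 + 17*w^2 - 2*w - 24) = (w - 4)*(w + 1)*(w + 2)*(w^3 + 6*w^2 + 5*w - 12) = (w - 4)*(w + 1)*(w + 2)*(w + 4)*(w^2 + 2*w - 3) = (w - 4)*(w - 1)*(w + 1)*(w + 2)*(w + 4)*(w + 3)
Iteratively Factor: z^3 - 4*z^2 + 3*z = (z - 1)*(z^2 - 3*z) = (z - 3)*(z - 1)*(z)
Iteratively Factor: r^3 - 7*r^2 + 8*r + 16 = (r + 1)*(r^2 - 8*r + 16) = (r - 4)*(r + 1)*(r - 4)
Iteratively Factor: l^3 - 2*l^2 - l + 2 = (l - 2)*(l^2 - 1) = (l - 2)*(l - 1)*(l + 1)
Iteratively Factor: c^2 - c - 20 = (c - 5)*(c + 4)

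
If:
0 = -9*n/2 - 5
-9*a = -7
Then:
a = 7/9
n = -10/9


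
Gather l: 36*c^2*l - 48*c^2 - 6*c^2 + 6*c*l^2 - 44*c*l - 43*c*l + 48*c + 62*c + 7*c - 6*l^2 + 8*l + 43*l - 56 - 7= -54*c^2 + 117*c + l^2*(6*c - 6) + l*(36*c^2 - 87*c + 51) - 63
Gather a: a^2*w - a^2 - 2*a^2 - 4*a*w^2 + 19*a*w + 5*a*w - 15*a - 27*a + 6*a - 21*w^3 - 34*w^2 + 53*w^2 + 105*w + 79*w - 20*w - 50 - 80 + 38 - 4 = a^2*(w - 3) + a*(-4*w^2 + 24*w - 36) - 21*w^3 + 19*w^2 + 164*w - 96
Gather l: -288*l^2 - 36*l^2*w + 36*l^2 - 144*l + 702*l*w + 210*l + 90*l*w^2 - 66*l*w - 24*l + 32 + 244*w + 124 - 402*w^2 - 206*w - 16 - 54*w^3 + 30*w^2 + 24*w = l^2*(-36*w - 252) + l*(90*w^2 + 636*w + 42) - 54*w^3 - 372*w^2 + 62*w + 140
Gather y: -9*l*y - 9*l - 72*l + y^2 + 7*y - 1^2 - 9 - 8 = -81*l + y^2 + y*(7 - 9*l) - 18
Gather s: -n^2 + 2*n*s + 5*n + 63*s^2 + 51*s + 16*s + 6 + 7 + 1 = -n^2 + 5*n + 63*s^2 + s*(2*n + 67) + 14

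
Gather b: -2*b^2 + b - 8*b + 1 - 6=-2*b^2 - 7*b - 5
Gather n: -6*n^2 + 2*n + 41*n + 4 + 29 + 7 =-6*n^2 + 43*n + 40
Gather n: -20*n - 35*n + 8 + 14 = 22 - 55*n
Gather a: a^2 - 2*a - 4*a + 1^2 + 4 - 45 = a^2 - 6*a - 40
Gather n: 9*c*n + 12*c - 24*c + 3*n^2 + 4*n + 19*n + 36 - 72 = -12*c + 3*n^2 + n*(9*c + 23) - 36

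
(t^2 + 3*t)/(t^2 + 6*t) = (t + 3)/(t + 6)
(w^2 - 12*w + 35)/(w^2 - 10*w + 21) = (w - 5)/(w - 3)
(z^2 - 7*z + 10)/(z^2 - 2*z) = (z - 5)/z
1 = 1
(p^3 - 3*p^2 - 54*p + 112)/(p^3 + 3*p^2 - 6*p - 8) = (p^2 - p - 56)/(p^2 + 5*p + 4)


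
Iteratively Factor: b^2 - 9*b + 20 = (b - 5)*(b - 4)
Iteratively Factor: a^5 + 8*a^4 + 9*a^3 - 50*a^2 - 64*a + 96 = (a + 3)*(a^4 + 5*a^3 - 6*a^2 - 32*a + 32) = (a + 3)*(a + 4)*(a^3 + a^2 - 10*a + 8) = (a - 2)*(a + 3)*(a + 4)*(a^2 + 3*a - 4) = (a - 2)*(a + 3)*(a + 4)^2*(a - 1)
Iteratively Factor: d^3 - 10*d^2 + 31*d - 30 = (d - 2)*(d^2 - 8*d + 15) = (d - 5)*(d - 2)*(d - 3)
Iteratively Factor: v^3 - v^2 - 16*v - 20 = (v + 2)*(v^2 - 3*v - 10) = (v - 5)*(v + 2)*(v + 2)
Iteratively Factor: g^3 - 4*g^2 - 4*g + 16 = (g - 2)*(g^2 - 2*g - 8) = (g - 4)*(g - 2)*(g + 2)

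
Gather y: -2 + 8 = 6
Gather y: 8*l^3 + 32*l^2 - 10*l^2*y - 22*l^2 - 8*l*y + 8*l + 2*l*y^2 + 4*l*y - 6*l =8*l^3 + 10*l^2 + 2*l*y^2 + 2*l + y*(-10*l^2 - 4*l)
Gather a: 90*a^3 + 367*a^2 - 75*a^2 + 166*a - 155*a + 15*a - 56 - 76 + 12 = 90*a^3 + 292*a^2 + 26*a - 120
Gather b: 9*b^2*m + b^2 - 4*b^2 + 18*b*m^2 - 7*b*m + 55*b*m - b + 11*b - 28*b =b^2*(9*m - 3) + b*(18*m^2 + 48*m - 18)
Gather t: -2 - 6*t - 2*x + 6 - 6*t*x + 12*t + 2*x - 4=t*(6 - 6*x)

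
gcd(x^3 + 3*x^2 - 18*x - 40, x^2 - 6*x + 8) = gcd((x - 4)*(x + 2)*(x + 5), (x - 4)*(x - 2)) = x - 4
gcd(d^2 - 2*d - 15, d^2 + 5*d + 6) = d + 3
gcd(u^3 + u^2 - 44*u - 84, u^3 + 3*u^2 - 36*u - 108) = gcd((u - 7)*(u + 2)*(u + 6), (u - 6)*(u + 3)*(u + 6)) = u + 6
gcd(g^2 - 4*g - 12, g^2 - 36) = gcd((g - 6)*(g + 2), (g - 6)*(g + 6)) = g - 6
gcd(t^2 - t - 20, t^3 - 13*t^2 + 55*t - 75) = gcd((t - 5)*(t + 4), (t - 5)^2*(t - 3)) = t - 5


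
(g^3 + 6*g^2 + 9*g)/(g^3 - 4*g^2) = (g^2 + 6*g + 9)/(g*(g - 4))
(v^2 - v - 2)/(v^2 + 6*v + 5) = (v - 2)/(v + 5)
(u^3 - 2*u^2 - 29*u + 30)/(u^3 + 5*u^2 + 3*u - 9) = (u^2 - u - 30)/(u^2 + 6*u + 9)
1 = 1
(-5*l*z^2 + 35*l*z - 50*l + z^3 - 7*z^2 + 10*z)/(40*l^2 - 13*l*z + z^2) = (z^2 - 7*z + 10)/(-8*l + z)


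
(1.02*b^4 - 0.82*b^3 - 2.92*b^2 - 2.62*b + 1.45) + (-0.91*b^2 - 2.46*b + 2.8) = 1.02*b^4 - 0.82*b^3 - 3.83*b^2 - 5.08*b + 4.25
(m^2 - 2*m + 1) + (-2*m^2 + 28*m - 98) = -m^2 + 26*m - 97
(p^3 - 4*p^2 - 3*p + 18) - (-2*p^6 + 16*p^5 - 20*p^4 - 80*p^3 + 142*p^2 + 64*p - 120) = 2*p^6 - 16*p^5 + 20*p^4 + 81*p^3 - 146*p^2 - 67*p + 138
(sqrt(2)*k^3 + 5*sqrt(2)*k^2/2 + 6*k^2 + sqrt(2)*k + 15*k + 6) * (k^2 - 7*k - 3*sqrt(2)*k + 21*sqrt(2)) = sqrt(2)*k^5 - 9*sqrt(2)*k^4/2 - 69*sqrt(2)*k^3/2 + 74*sqrt(2)*k^2 + 297*sqrt(2)*k + 126*sqrt(2)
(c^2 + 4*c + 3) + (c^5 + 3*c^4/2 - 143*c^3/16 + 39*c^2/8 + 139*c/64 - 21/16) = c^5 + 3*c^4/2 - 143*c^3/16 + 47*c^2/8 + 395*c/64 + 27/16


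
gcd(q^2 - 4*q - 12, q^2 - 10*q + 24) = q - 6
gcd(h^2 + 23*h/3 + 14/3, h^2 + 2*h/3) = h + 2/3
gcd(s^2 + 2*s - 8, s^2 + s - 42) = 1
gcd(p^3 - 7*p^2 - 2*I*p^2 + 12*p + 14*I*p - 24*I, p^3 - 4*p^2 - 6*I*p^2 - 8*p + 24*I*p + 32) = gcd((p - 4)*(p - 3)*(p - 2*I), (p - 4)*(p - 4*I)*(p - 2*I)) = p^2 + p*(-4 - 2*I) + 8*I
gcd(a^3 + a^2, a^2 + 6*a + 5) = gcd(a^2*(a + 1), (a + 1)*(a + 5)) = a + 1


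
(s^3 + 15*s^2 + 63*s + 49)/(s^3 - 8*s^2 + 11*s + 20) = (s^2 + 14*s + 49)/(s^2 - 9*s + 20)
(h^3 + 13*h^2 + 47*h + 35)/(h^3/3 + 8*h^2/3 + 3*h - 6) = 3*(h^3 + 13*h^2 + 47*h + 35)/(h^3 + 8*h^2 + 9*h - 18)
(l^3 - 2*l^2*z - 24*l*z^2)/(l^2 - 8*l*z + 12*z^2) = l*(-l - 4*z)/(-l + 2*z)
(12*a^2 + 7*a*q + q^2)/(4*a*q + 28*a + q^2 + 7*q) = (3*a + q)/(q + 7)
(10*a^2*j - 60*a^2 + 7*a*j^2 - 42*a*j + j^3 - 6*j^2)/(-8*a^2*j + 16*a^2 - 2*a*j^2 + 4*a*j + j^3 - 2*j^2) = (-5*a*j + 30*a - j^2 + 6*j)/(4*a*j - 8*a - j^2 + 2*j)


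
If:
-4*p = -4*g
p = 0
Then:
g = 0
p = 0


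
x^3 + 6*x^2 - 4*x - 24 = (x - 2)*(x + 2)*(x + 6)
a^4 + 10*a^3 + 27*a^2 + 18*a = a*(a + 1)*(a + 3)*(a + 6)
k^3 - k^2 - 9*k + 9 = (k - 3)*(k - 1)*(k + 3)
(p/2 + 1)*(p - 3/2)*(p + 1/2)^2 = p^4/2 + 3*p^3/4 - 9*p^2/8 - 23*p/16 - 3/8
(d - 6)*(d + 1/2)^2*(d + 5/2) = d^4 - 5*d^3/2 - 73*d^2/4 - 127*d/8 - 15/4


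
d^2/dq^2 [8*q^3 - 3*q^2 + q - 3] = 48*q - 6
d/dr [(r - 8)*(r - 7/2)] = 2*r - 23/2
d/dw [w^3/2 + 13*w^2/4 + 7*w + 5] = 3*w^2/2 + 13*w/2 + 7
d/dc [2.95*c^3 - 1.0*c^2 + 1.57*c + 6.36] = 8.85*c^2 - 2.0*c + 1.57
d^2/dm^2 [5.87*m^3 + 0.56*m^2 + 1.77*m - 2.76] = 35.22*m + 1.12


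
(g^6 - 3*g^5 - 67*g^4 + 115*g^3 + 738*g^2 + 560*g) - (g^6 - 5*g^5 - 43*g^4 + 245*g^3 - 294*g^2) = 2*g^5 - 24*g^4 - 130*g^3 + 1032*g^2 + 560*g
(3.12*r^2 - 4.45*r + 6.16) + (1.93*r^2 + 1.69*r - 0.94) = 5.05*r^2 - 2.76*r + 5.22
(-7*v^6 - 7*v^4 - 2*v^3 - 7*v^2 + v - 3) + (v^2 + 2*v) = -7*v^6 - 7*v^4 - 2*v^3 - 6*v^2 + 3*v - 3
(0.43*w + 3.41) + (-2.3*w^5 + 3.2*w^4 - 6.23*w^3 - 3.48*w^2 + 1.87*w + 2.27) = -2.3*w^5 + 3.2*w^4 - 6.23*w^3 - 3.48*w^2 + 2.3*w + 5.68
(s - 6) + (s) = 2*s - 6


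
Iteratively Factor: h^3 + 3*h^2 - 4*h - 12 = (h + 2)*(h^2 + h - 6) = (h - 2)*(h + 2)*(h + 3)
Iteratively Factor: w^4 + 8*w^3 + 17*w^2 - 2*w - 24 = (w + 2)*(w^3 + 6*w^2 + 5*w - 12) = (w + 2)*(w + 4)*(w^2 + 2*w - 3) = (w + 2)*(w + 3)*(w + 4)*(w - 1)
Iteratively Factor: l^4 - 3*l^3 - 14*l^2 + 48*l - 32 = (l - 1)*(l^3 - 2*l^2 - 16*l + 32) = (l - 1)*(l + 4)*(l^2 - 6*l + 8) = (l - 4)*(l - 1)*(l + 4)*(l - 2)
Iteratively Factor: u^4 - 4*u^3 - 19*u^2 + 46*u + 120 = (u - 4)*(u^3 - 19*u - 30) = (u - 4)*(u + 3)*(u^2 - 3*u - 10) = (u - 5)*(u - 4)*(u + 3)*(u + 2)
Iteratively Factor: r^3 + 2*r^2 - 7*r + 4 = (r - 1)*(r^2 + 3*r - 4) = (r - 1)*(r + 4)*(r - 1)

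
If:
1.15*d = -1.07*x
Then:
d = -0.930434782608696*x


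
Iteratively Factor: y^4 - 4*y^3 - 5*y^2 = (y)*(y^3 - 4*y^2 - 5*y) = y^2*(y^2 - 4*y - 5) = y^2*(y + 1)*(y - 5)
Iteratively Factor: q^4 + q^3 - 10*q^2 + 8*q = (q)*(q^3 + q^2 - 10*q + 8) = q*(q - 2)*(q^2 + 3*q - 4) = q*(q - 2)*(q - 1)*(q + 4)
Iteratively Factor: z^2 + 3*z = (z)*(z + 3)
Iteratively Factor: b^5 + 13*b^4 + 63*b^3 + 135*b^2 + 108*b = (b + 3)*(b^4 + 10*b^3 + 33*b^2 + 36*b) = b*(b + 3)*(b^3 + 10*b^2 + 33*b + 36) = b*(b + 3)*(b + 4)*(b^2 + 6*b + 9) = b*(b + 3)^2*(b + 4)*(b + 3)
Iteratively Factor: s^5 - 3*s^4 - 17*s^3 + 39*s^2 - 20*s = (s - 1)*(s^4 - 2*s^3 - 19*s^2 + 20*s) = (s - 1)^2*(s^3 - s^2 - 20*s) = s*(s - 1)^2*(s^2 - s - 20) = s*(s - 5)*(s - 1)^2*(s + 4)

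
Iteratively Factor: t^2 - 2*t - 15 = (t + 3)*(t - 5)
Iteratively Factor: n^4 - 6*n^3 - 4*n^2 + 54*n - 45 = (n - 1)*(n^3 - 5*n^2 - 9*n + 45) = (n - 5)*(n - 1)*(n^2 - 9) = (n - 5)*(n - 3)*(n - 1)*(n + 3)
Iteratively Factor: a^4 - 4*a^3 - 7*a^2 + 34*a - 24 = (a - 4)*(a^3 - 7*a + 6) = (a - 4)*(a - 1)*(a^2 + a - 6) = (a - 4)*(a - 1)*(a + 3)*(a - 2)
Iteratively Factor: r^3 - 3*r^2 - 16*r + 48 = (r - 4)*(r^2 + r - 12) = (r - 4)*(r - 3)*(r + 4)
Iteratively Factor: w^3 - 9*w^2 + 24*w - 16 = (w - 4)*(w^2 - 5*w + 4) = (w - 4)*(w - 1)*(w - 4)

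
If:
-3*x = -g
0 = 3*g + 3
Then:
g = -1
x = -1/3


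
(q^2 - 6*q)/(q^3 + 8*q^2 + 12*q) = (q - 6)/(q^2 + 8*q + 12)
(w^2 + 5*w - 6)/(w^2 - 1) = (w + 6)/(w + 1)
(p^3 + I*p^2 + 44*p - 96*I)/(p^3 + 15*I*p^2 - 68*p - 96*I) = (p^2 - 7*I*p - 12)/(p^2 + 7*I*p - 12)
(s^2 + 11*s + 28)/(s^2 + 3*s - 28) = (s + 4)/(s - 4)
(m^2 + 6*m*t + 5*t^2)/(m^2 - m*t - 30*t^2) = (-m - t)/(-m + 6*t)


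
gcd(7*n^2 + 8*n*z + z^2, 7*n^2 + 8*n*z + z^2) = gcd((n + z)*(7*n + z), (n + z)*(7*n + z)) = 7*n^2 + 8*n*z + z^2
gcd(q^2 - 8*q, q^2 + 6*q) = q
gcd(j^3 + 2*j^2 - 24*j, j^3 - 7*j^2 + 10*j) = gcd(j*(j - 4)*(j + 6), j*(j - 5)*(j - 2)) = j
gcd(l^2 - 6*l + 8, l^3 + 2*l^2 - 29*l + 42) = l - 2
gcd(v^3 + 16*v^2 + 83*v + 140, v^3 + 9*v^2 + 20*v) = v^2 + 9*v + 20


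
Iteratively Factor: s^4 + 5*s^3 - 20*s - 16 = (s + 2)*(s^3 + 3*s^2 - 6*s - 8) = (s + 1)*(s + 2)*(s^2 + 2*s - 8) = (s + 1)*(s + 2)*(s + 4)*(s - 2)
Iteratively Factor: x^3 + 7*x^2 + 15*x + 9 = (x + 1)*(x^2 + 6*x + 9) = (x + 1)*(x + 3)*(x + 3)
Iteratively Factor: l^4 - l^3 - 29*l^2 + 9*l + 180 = (l + 3)*(l^3 - 4*l^2 - 17*l + 60) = (l - 3)*(l + 3)*(l^2 - l - 20) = (l - 5)*(l - 3)*(l + 3)*(l + 4)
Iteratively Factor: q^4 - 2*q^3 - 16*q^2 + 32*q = (q - 2)*(q^3 - 16*q) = (q - 4)*(q - 2)*(q^2 + 4*q) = (q - 4)*(q - 2)*(q + 4)*(q)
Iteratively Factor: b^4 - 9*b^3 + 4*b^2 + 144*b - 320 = (b - 5)*(b^3 - 4*b^2 - 16*b + 64) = (b - 5)*(b - 4)*(b^2 - 16) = (b - 5)*(b - 4)*(b + 4)*(b - 4)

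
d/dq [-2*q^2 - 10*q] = -4*q - 10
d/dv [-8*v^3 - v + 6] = -24*v^2 - 1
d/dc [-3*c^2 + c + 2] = 1 - 6*c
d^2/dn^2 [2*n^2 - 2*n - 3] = 4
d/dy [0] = 0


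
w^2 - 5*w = w*(w - 5)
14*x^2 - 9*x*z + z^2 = (-7*x + z)*(-2*x + z)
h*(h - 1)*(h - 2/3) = h^3 - 5*h^2/3 + 2*h/3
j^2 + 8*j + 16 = (j + 4)^2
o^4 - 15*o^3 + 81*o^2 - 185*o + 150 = (o - 5)^2*(o - 3)*(o - 2)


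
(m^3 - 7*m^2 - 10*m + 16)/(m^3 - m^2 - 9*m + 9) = (m^2 - 6*m - 16)/(m^2 - 9)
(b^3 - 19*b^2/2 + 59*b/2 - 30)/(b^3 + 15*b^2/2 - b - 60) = (b^2 - 7*b + 12)/(b^2 + 10*b + 24)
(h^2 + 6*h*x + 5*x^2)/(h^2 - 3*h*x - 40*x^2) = (-h - x)/(-h + 8*x)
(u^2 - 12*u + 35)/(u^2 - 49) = (u - 5)/(u + 7)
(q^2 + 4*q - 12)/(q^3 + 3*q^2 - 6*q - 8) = (q + 6)/(q^2 + 5*q + 4)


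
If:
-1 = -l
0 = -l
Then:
No Solution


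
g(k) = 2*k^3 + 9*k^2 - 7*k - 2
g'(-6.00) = 101.00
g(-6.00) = -68.00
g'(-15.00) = 1073.00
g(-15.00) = -4622.00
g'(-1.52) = -20.50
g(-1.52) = 22.41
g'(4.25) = 177.88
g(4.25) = 284.34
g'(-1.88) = -19.63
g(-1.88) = 29.68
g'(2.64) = 82.34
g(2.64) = 79.05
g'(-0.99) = -18.94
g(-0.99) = 11.81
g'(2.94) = 97.78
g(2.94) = 106.04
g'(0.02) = -6.64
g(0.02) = -2.14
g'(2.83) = 91.99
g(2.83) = 95.60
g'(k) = 6*k^2 + 18*k - 7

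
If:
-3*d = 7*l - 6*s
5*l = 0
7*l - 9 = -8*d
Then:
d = 9/8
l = 0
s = 9/16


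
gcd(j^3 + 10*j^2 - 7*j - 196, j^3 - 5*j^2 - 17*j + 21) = 1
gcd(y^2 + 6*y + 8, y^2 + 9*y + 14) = y + 2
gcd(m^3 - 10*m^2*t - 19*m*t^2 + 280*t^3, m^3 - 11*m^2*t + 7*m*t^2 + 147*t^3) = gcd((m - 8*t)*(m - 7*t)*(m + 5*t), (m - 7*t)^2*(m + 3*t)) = -m + 7*t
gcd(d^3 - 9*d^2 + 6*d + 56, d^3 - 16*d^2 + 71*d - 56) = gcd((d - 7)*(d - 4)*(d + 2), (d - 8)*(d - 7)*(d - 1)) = d - 7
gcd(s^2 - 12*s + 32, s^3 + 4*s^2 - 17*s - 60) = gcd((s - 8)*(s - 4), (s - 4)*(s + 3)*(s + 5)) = s - 4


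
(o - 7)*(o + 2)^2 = o^3 - 3*o^2 - 24*o - 28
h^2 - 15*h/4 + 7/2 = (h - 2)*(h - 7/4)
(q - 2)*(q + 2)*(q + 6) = q^3 + 6*q^2 - 4*q - 24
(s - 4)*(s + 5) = s^2 + s - 20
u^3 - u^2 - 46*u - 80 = (u - 8)*(u + 2)*(u + 5)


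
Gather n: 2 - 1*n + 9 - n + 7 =18 - 2*n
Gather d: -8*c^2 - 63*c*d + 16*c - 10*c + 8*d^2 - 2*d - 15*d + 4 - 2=-8*c^2 + 6*c + 8*d^2 + d*(-63*c - 17) + 2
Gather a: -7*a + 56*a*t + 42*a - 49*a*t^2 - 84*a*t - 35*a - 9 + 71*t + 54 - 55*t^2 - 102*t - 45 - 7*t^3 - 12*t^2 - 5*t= a*(-49*t^2 - 28*t) - 7*t^3 - 67*t^2 - 36*t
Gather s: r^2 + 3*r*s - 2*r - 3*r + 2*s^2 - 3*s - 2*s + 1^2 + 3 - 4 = r^2 - 5*r + 2*s^2 + s*(3*r - 5)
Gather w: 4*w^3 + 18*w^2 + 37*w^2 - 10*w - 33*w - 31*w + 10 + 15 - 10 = 4*w^3 + 55*w^2 - 74*w + 15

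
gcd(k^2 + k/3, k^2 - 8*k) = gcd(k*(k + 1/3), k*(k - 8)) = k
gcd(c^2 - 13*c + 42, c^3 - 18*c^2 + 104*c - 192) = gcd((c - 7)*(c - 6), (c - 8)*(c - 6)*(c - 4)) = c - 6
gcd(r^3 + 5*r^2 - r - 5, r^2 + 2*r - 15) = r + 5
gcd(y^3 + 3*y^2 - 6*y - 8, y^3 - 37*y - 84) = y + 4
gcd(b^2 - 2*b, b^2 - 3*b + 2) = b - 2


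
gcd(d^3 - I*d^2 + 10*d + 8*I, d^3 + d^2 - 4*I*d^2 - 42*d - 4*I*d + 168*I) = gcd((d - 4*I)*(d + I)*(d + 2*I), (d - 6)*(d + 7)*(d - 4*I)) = d - 4*I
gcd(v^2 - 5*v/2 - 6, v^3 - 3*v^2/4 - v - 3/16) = 1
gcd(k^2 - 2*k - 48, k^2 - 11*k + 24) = k - 8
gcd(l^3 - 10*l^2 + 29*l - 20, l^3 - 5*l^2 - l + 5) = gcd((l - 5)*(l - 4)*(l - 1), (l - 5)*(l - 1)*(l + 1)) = l^2 - 6*l + 5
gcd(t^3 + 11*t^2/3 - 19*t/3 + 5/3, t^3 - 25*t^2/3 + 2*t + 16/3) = t - 1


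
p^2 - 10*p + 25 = (p - 5)^2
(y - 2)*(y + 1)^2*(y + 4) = y^4 + 4*y^3 - 3*y^2 - 14*y - 8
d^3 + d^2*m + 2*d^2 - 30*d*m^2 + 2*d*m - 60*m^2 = (d + 2)*(d - 5*m)*(d + 6*m)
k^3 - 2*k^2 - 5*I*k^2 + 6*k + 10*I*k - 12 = (k - 2)*(k - 6*I)*(k + I)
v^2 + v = v*(v + 1)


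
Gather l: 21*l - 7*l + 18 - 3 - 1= 14*l + 14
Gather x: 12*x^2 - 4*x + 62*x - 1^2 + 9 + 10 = 12*x^2 + 58*x + 18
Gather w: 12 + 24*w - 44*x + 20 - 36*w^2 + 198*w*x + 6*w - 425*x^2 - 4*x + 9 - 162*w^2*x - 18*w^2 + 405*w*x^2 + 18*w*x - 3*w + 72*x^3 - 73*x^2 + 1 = w^2*(-162*x - 54) + w*(405*x^2 + 216*x + 27) + 72*x^3 - 498*x^2 - 48*x + 42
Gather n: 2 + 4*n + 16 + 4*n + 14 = 8*n + 32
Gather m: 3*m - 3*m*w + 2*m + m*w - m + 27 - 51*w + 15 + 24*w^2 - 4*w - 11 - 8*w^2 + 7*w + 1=m*(4 - 2*w) + 16*w^2 - 48*w + 32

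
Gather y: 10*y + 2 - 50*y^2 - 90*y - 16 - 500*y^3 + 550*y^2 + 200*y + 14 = -500*y^3 + 500*y^2 + 120*y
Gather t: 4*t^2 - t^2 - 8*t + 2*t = 3*t^2 - 6*t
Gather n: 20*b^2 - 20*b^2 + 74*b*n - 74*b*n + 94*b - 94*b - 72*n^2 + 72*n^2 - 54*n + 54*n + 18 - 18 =0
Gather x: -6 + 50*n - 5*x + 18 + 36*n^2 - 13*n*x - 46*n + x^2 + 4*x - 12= 36*n^2 + 4*n + x^2 + x*(-13*n - 1)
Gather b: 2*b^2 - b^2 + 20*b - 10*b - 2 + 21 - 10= b^2 + 10*b + 9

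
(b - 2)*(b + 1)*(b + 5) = b^3 + 4*b^2 - 7*b - 10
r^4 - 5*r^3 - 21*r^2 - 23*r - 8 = (r - 8)*(r + 1)^3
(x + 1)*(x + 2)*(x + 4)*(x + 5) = x^4 + 12*x^3 + 49*x^2 + 78*x + 40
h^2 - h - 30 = (h - 6)*(h + 5)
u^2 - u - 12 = (u - 4)*(u + 3)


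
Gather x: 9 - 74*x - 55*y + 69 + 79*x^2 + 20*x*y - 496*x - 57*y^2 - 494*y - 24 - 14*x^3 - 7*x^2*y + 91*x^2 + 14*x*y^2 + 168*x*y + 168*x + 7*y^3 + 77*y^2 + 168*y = -14*x^3 + x^2*(170 - 7*y) + x*(14*y^2 + 188*y - 402) + 7*y^3 + 20*y^2 - 381*y + 54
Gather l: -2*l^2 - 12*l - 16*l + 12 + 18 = -2*l^2 - 28*l + 30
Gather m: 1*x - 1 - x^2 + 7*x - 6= -x^2 + 8*x - 7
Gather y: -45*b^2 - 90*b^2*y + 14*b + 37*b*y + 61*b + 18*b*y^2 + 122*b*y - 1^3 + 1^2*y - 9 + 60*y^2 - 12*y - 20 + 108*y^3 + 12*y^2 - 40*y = -45*b^2 + 75*b + 108*y^3 + y^2*(18*b + 72) + y*(-90*b^2 + 159*b - 51) - 30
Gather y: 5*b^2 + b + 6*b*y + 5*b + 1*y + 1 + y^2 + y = 5*b^2 + 6*b + y^2 + y*(6*b + 2) + 1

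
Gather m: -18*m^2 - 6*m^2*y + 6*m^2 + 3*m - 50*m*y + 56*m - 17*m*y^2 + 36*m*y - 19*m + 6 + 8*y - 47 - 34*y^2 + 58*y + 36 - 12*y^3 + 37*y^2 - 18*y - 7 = m^2*(-6*y - 12) + m*(-17*y^2 - 14*y + 40) - 12*y^3 + 3*y^2 + 48*y - 12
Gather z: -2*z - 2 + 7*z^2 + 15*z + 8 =7*z^2 + 13*z + 6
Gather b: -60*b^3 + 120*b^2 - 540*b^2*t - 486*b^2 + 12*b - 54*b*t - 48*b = -60*b^3 + b^2*(-540*t - 366) + b*(-54*t - 36)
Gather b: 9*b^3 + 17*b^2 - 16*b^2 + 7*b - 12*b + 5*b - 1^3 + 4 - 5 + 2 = 9*b^3 + b^2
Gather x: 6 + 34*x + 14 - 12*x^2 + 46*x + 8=-12*x^2 + 80*x + 28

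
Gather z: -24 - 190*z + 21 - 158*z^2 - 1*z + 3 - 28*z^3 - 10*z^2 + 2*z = -28*z^3 - 168*z^2 - 189*z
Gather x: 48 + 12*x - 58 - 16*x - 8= -4*x - 18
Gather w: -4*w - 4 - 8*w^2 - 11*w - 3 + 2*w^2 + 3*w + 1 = -6*w^2 - 12*w - 6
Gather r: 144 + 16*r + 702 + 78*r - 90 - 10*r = 84*r + 756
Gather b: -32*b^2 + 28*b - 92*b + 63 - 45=-32*b^2 - 64*b + 18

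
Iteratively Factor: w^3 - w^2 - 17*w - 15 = (w - 5)*(w^2 + 4*w + 3) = (w - 5)*(w + 3)*(w + 1)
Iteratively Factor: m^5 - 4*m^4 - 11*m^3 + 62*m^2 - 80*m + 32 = (m - 1)*(m^4 - 3*m^3 - 14*m^2 + 48*m - 32) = (m - 2)*(m - 1)*(m^3 - m^2 - 16*m + 16) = (m - 2)*(m - 1)^2*(m^2 - 16) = (m - 4)*(m - 2)*(m - 1)^2*(m + 4)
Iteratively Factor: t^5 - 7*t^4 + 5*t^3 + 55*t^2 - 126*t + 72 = (t + 3)*(t^4 - 10*t^3 + 35*t^2 - 50*t + 24) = (t - 4)*(t + 3)*(t^3 - 6*t^2 + 11*t - 6) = (t - 4)*(t - 2)*(t + 3)*(t^2 - 4*t + 3) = (t - 4)*(t - 2)*(t - 1)*(t + 3)*(t - 3)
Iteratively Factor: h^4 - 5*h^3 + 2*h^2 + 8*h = (h - 4)*(h^3 - h^2 - 2*h) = (h - 4)*(h - 2)*(h^2 + h) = h*(h - 4)*(h - 2)*(h + 1)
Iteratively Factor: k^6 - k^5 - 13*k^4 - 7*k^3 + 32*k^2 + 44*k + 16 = (k + 2)*(k^5 - 3*k^4 - 7*k^3 + 7*k^2 + 18*k + 8) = (k + 1)*(k + 2)*(k^4 - 4*k^3 - 3*k^2 + 10*k + 8) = (k + 1)^2*(k + 2)*(k^3 - 5*k^2 + 2*k + 8) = (k + 1)^3*(k + 2)*(k^2 - 6*k + 8) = (k - 4)*(k + 1)^3*(k + 2)*(k - 2)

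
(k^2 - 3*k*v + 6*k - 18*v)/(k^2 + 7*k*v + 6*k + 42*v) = (k - 3*v)/(k + 7*v)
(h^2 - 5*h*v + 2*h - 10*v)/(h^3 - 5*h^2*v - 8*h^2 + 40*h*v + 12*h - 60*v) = (h + 2)/(h^2 - 8*h + 12)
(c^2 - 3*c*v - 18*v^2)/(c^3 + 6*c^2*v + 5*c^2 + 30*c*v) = (c^2 - 3*c*v - 18*v^2)/(c*(c^2 + 6*c*v + 5*c + 30*v))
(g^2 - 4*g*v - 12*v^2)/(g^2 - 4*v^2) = (-g + 6*v)/(-g + 2*v)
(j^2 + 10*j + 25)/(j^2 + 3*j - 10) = (j + 5)/(j - 2)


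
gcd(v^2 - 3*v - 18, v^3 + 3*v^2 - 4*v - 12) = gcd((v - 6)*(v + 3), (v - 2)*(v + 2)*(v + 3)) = v + 3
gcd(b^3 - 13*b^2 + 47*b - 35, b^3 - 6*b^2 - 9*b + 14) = b^2 - 8*b + 7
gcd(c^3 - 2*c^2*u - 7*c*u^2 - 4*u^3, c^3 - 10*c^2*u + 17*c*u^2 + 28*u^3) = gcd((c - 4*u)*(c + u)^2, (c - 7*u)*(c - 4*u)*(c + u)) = -c^2 + 3*c*u + 4*u^2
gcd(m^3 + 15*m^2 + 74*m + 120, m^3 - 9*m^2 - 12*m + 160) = m + 4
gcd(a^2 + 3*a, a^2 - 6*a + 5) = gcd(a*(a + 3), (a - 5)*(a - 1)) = 1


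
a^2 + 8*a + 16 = (a + 4)^2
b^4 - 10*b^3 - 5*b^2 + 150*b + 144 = (b - 8)*(b - 6)*(b + 1)*(b + 3)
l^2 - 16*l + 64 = (l - 8)^2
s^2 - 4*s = s*(s - 4)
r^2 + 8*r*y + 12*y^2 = (r + 2*y)*(r + 6*y)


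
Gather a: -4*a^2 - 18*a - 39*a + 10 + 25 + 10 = -4*a^2 - 57*a + 45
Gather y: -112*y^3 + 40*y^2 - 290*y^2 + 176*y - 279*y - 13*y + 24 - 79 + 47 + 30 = -112*y^3 - 250*y^2 - 116*y + 22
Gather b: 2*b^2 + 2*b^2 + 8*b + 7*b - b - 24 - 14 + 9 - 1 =4*b^2 + 14*b - 30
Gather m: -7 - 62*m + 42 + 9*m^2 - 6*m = 9*m^2 - 68*m + 35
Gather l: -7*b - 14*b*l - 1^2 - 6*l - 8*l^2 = -7*b - 8*l^2 + l*(-14*b - 6) - 1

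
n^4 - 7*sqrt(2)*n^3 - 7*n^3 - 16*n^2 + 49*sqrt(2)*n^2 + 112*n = n*(n - 7)*(n - 8*sqrt(2))*(n + sqrt(2))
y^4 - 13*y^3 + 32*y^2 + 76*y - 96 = (y - 8)*(y - 6)*(y - 1)*(y + 2)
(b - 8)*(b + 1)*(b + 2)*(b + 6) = b^4 + b^3 - 52*b^2 - 148*b - 96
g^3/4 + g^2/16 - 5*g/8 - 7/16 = (g/4 + 1/4)*(g - 7/4)*(g + 1)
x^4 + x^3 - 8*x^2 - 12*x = x*(x - 3)*(x + 2)^2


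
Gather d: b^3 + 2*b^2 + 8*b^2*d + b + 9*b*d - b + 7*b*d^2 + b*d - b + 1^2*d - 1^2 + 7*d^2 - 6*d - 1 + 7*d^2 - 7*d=b^3 + 2*b^2 - b + d^2*(7*b + 14) + d*(8*b^2 + 10*b - 12) - 2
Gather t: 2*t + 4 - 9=2*t - 5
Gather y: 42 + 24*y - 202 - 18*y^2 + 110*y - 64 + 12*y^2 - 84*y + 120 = -6*y^2 + 50*y - 104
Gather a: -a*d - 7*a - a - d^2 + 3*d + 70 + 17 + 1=a*(-d - 8) - d^2 + 3*d + 88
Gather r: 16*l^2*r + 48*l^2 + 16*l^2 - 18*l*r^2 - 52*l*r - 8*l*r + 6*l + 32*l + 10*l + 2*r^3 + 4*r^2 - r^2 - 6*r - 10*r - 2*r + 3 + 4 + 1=64*l^2 + 48*l + 2*r^3 + r^2*(3 - 18*l) + r*(16*l^2 - 60*l - 18) + 8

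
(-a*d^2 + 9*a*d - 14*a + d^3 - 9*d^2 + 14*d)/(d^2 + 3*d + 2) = (-a*d^2 + 9*a*d - 14*a + d^3 - 9*d^2 + 14*d)/(d^2 + 3*d + 2)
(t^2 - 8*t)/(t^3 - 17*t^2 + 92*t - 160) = t/(t^2 - 9*t + 20)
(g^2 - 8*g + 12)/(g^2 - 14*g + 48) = (g - 2)/(g - 8)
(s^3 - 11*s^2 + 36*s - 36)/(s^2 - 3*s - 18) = (s^2 - 5*s + 6)/(s + 3)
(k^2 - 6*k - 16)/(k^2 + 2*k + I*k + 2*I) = (k - 8)/(k + I)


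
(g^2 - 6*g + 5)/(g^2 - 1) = (g - 5)/(g + 1)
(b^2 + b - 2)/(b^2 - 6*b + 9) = (b^2 + b - 2)/(b^2 - 6*b + 9)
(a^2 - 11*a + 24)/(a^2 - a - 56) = (a - 3)/(a + 7)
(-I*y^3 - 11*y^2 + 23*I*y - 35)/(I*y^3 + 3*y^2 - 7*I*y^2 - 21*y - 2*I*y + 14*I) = (-y^3 + 11*I*y^2 + 23*y + 35*I)/(y^3 - y^2*(7 + 3*I) + y*(-2 + 21*I) + 14)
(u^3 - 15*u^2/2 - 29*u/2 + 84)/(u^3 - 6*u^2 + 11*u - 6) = (u^2 - 9*u/2 - 28)/(u^2 - 3*u + 2)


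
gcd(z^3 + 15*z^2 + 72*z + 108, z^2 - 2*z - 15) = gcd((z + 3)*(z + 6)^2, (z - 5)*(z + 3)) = z + 3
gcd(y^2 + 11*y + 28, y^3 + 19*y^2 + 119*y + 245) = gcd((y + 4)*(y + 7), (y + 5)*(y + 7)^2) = y + 7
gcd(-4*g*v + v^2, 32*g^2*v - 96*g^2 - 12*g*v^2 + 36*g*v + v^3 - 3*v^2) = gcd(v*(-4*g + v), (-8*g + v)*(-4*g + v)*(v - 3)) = -4*g + v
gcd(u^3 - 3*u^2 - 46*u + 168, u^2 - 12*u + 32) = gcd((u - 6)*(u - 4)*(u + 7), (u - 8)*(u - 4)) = u - 4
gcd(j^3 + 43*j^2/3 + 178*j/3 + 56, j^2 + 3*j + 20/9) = j + 4/3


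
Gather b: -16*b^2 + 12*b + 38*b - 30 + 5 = -16*b^2 + 50*b - 25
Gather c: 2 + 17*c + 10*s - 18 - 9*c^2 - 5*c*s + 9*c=-9*c^2 + c*(26 - 5*s) + 10*s - 16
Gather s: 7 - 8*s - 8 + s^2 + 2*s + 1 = s^2 - 6*s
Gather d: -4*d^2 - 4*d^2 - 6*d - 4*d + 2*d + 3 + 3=-8*d^2 - 8*d + 6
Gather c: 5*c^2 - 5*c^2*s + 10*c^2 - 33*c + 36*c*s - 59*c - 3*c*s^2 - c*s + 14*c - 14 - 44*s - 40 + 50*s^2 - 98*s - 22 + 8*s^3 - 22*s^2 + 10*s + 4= c^2*(15 - 5*s) + c*(-3*s^2 + 35*s - 78) + 8*s^3 + 28*s^2 - 132*s - 72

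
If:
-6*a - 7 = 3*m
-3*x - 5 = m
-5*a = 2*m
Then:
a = 14/3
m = -35/3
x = 20/9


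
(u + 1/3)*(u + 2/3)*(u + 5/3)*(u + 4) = u^4 + 20*u^3/3 + 113*u^2/9 + 214*u/27 + 40/27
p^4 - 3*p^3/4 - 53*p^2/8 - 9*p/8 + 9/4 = (p - 3)*(p - 1/2)*(p + 3/4)*(p + 2)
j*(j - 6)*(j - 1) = j^3 - 7*j^2 + 6*j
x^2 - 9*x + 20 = (x - 5)*(x - 4)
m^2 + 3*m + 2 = (m + 1)*(m + 2)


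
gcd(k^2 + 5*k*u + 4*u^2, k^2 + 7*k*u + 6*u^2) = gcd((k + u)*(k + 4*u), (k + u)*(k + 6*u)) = k + u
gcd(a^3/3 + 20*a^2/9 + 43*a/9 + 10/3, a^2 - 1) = 1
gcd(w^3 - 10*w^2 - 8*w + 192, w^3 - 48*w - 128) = w^2 - 4*w - 32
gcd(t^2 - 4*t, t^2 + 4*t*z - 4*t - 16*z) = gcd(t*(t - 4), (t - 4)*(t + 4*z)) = t - 4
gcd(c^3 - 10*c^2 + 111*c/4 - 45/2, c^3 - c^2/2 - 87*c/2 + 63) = c^2 - 15*c/2 + 9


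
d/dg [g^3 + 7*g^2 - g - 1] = 3*g^2 + 14*g - 1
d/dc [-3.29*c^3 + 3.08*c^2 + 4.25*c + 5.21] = -9.87*c^2 + 6.16*c + 4.25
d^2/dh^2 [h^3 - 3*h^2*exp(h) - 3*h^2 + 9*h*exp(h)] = -3*h^2*exp(h) - 3*h*exp(h) + 6*h + 12*exp(h) - 6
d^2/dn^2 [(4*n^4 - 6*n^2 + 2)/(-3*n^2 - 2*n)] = 4*(-18*n^6 - 36*n^5 - 24*n^4 - 18*n^3 - 27*n^2 - 18*n - 4)/(n^3*(27*n^3 + 54*n^2 + 36*n + 8))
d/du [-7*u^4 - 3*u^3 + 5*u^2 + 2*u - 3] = -28*u^3 - 9*u^2 + 10*u + 2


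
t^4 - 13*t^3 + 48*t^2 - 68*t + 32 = (t - 8)*(t - 2)^2*(t - 1)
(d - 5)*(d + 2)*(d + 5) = d^3 + 2*d^2 - 25*d - 50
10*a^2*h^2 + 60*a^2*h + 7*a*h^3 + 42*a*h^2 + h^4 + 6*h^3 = h*(2*a + h)*(5*a + h)*(h + 6)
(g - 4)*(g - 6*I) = g^2 - 4*g - 6*I*g + 24*I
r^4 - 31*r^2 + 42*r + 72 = (r - 4)*(r - 3)*(r + 1)*(r + 6)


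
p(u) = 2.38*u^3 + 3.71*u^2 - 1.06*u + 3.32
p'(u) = 7.14*u^2 + 7.42*u - 1.06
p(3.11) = 107.50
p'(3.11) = 91.07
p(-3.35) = -40.97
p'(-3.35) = 54.21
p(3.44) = 140.46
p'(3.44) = 108.96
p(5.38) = 475.62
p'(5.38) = 245.52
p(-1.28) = 5.76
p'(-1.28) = 1.14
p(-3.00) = -24.37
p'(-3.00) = 40.94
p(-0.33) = 3.99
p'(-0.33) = -2.73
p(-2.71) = -13.93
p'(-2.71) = 31.27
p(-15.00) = -7178.53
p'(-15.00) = 1494.14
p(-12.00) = -3562.36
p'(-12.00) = 938.06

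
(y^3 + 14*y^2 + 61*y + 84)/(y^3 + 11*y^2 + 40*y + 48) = (y + 7)/(y + 4)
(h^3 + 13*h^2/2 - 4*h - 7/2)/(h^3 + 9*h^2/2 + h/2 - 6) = (2*h^2 + 15*h + 7)/(2*h^2 + 11*h + 12)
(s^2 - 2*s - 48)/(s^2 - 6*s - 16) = (s + 6)/(s + 2)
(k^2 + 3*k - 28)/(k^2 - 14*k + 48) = (k^2 + 3*k - 28)/(k^2 - 14*k + 48)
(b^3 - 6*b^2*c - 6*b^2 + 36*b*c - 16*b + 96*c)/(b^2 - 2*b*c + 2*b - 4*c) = (b^2 - 6*b*c - 8*b + 48*c)/(b - 2*c)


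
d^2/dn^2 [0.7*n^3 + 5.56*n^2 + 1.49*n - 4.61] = 4.2*n + 11.12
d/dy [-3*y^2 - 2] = -6*y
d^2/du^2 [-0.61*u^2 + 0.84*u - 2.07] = -1.22000000000000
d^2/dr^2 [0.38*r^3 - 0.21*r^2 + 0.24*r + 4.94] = 2.28*r - 0.42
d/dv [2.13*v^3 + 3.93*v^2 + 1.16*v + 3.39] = 6.39*v^2 + 7.86*v + 1.16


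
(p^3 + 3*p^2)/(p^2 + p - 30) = p^2*(p + 3)/(p^2 + p - 30)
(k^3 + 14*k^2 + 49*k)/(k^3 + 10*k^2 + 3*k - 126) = k*(k + 7)/(k^2 + 3*k - 18)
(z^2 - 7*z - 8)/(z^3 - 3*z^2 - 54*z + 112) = (z + 1)/(z^2 + 5*z - 14)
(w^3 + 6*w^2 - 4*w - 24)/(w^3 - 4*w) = (w + 6)/w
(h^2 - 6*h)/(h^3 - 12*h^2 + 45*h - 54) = h/(h^2 - 6*h + 9)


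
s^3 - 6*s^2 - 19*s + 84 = (s - 7)*(s - 3)*(s + 4)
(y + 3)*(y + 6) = y^2 + 9*y + 18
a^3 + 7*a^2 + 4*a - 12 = (a - 1)*(a + 2)*(a + 6)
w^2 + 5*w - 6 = (w - 1)*(w + 6)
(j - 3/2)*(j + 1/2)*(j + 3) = j^3 + 2*j^2 - 15*j/4 - 9/4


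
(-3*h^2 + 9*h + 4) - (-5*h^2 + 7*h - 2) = 2*h^2 + 2*h + 6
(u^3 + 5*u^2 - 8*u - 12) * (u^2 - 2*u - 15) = u^5 + 3*u^4 - 33*u^3 - 71*u^2 + 144*u + 180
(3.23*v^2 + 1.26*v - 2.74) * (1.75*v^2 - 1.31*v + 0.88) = 5.6525*v^4 - 2.0263*v^3 - 3.6032*v^2 + 4.6982*v - 2.4112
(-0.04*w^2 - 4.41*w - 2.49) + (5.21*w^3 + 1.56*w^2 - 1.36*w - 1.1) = 5.21*w^3 + 1.52*w^2 - 5.77*w - 3.59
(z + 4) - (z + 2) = 2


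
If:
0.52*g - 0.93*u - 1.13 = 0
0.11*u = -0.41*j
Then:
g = 1.78846153846154*u + 2.17307692307692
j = -0.268292682926829*u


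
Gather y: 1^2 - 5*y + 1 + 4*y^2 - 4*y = 4*y^2 - 9*y + 2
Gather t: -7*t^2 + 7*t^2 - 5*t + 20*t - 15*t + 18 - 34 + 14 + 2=0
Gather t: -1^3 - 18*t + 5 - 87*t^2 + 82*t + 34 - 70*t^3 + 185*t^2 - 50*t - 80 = -70*t^3 + 98*t^2 + 14*t - 42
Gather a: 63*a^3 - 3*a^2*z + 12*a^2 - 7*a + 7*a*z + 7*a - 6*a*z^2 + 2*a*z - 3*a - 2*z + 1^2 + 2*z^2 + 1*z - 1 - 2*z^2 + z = 63*a^3 + a^2*(12 - 3*z) + a*(-6*z^2 + 9*z - 3)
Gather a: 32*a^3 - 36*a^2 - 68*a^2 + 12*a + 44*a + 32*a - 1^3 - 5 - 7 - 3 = 32*a^3 - 104*a^2 + 88*a - 16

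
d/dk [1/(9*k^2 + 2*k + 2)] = 2*(-9*k - 1)/(9*k^2 + 2*k + 2)^2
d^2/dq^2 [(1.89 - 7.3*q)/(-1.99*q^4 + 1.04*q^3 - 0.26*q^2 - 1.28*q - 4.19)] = (346.90476*q^7 - 391.42106*q^6 + 187.38252*q^5 - 165.543516*q^4 - 1208.020056*q^3 + 585.163092*q^2 - 100.904856*q - 80.37794)/(7.880599*q^12 - 12.355512*q^11 + 9.54603*q^10 + 10.853344*q^9 + 35.131149*q^8 - 44.11368*q^7 + 34.3253*q^6 + 52.386528*q^5 + 73.471233*q^4 - 44.311288*q^3 + 34.288446*q^2 + 67.415424*q + 73.560059)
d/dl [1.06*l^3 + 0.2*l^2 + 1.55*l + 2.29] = 3.18*l^2 + 0.4*l + 1.55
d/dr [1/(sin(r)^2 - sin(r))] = (-2/tan(r) + cos(r)/sin(r)^2)/(sin(r) - 1)^2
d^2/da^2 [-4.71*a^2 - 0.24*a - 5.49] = -9.42000000000000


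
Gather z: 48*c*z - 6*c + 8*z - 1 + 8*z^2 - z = -6*c + 8*z^2 + z*(48*c + 7) - 1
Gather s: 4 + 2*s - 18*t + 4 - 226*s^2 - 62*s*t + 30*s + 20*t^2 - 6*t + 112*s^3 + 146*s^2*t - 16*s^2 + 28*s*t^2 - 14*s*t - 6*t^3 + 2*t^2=112*s^3 + s^2*(146*t - 242) + s*(28*t^2 - 76*t + 32) - 6*t^3 + 22*t^2 - 24*t + 8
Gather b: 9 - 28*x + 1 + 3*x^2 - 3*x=3*x^2 - 31*x + 10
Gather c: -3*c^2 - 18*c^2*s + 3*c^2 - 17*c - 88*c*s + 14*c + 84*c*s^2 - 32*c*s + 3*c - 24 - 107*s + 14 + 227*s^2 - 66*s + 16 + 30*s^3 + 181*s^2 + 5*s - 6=-18*c^2*s + c*(84*s^2 - 120*s) + 30*s^3 + 408*s^2 - 168*s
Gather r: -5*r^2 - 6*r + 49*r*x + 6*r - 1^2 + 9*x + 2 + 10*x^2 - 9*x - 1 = -5*r^2 + 49*r*x + 10*x^2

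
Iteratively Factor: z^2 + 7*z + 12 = (z + 3)*(z + 4)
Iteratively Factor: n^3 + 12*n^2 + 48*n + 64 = (n + 4)*(n^2 + 8*n + 16) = (n + 4)^2*(n + 4)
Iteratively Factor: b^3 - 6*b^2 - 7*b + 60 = (b - 4)*(b^2 - 2*b - 15) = (b - 4)*(b + 3)*(b - 5)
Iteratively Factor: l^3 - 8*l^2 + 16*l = (l - 4)*(l^2 - 4*l) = l*(l - 4)*(l - 4)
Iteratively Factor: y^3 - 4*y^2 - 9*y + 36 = (y - 3)*(y^2 - y - 12) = (y - 3)*(y + 3)*(y - 4)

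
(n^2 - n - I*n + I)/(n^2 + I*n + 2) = (n - 1)/(n + 2*I)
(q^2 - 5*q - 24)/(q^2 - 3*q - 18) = (q - 8)/(q - 6)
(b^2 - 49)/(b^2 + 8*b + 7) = (b - 7)/(b + 1)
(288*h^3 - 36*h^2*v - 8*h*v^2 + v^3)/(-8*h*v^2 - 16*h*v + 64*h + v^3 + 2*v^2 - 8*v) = (-36*h^2 + v^2)/(v^2 + 2*v - 8)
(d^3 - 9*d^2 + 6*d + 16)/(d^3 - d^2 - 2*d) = (d - 8)/d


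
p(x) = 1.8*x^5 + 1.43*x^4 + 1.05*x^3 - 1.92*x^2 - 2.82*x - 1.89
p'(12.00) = 196912.86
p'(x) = 9.0*x^4 + 5.72*x^3 + 3.15*x^2 - 3.84*x - 2.82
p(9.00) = 116253.09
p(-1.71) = -22.02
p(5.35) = 9149.73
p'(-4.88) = 4530.32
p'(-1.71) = 61.31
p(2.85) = 431.58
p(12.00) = 479052.27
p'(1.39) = 46.89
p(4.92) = 6089.89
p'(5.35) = 8315.93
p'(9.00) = 63436.65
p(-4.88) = -4326.52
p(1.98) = 69.91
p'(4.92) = 6009.31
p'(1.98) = 184.65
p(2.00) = 73.67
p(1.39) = 7.98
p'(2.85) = 738.01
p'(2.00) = 191.86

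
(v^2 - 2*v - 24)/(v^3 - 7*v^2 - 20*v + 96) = (v - 6)/(v^2 - 11*v + 24)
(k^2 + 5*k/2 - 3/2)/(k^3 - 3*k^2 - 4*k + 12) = (2*k^2 + 5*k - 3)/(2*(k^3 - 3*k^2 - 4*k + 12))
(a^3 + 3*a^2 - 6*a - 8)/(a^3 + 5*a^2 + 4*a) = (a - 2)/a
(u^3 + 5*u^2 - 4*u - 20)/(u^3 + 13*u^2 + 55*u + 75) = (u^2 - 4)/(u^2 + 8*u + 15)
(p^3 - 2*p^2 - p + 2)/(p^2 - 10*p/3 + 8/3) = 3*(p^2 - 1)/(3*p - 4)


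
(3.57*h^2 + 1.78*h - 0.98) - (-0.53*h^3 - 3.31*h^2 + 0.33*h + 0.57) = 0.53*h^3 + 6.88*h^2 + 1.45*h - 1.55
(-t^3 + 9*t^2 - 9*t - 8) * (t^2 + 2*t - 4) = -t^5 + 7*t^4 + 13*t^3 - 62*t^2 + 20*t + 32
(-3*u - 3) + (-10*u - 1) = -13*u - 4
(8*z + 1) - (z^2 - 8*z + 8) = -z^2 + 16*z - 7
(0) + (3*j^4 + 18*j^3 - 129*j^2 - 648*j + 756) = 3*j^4 + 18*j^3 - 129*j^2 - 648*j + 756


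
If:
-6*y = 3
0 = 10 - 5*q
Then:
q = 2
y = -1/2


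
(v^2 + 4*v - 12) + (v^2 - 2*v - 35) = 2*v^2 + 2*v - 47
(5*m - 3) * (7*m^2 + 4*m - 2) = 35*m^3 - m^2 - 22*m + 6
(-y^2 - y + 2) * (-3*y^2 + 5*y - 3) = 3*y^4 - 2*y^3 - 8*y^2 + 13*y - 6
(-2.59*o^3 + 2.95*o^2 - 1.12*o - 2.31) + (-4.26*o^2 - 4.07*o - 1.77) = -2.59*o^3 - 1.31*o^2 - 5.19*o - 4.08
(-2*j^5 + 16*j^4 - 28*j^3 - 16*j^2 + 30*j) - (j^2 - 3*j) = -2*j^5 + 16*j^4 - 28*j^3 - 17*j^2 + 33*j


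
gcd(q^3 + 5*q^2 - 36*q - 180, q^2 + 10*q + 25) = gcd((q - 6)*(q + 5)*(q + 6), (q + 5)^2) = q + 5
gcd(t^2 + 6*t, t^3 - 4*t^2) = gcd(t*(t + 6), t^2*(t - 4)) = t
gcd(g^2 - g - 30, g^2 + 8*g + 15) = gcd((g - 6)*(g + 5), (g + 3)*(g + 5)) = g + 5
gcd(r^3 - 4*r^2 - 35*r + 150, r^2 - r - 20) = r - 5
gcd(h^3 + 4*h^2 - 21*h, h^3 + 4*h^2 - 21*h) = h^3 + 4*h^2 - 21*h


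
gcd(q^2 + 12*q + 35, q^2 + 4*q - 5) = q + 5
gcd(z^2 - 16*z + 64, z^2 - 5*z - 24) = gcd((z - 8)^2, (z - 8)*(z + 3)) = z - 8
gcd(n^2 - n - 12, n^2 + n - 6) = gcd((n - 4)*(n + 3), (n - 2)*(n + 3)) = n + 3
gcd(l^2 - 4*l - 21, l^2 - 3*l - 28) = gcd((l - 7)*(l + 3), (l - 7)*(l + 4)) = l - 7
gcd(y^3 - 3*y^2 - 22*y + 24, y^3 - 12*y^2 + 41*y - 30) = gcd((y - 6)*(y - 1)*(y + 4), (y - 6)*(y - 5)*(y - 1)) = y^2 - 7*y + 6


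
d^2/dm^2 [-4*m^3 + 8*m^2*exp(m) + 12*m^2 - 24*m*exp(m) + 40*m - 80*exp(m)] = 8*m^2*exp(m) + 8*m*exp(m) - 24*m - 112*exp(m) + 24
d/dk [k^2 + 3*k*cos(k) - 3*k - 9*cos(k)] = -3*k*sin(k) + 2*k + 9*sin(k) + 3*cos(k) - 3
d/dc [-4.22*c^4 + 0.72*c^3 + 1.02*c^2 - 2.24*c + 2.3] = -16.88*c^3 + 2.16*c^2 + 2.04*c - 2.24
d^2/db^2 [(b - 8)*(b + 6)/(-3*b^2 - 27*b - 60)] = 2*(11*b^3 + 204*b^2 + 1176*b + 2168)/(3*(b^6 + 27*b^5 + 303*b^4 + 1809*b^3 + 6060*b^2 + 10800*b + 8000))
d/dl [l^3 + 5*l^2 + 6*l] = 3*l^2 + 10*l + 6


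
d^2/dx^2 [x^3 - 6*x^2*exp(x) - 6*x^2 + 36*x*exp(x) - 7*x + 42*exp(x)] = -6*x^2*exp(x) + 12*x*exp(x) + 6*x + 102*exp(x) - 12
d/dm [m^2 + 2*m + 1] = 2*m + 2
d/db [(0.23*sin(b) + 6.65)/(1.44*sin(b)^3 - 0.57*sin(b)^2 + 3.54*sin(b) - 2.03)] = (-0.6624*sin(b)^3 - 28.5969*sin(b)^2 + 7.581*sin(b) - 24.0079)*cos(b)/(2.0736*sin(b)^6 - 1.6416*sin(b)^5 + 10.5201*sin(b)^4 - 9.882*sin(b)^3 + 14.8458*sin(b)^2 - 14.3724*sin(b) + 4.1209)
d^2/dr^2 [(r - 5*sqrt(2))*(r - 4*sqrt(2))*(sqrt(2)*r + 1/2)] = 6*sqrt(2)*r - 35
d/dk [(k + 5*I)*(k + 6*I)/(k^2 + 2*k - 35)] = (k^2*(2 - 11*I) - 10*k + 60 - 385*I)/(k^4 + 4*k^3 - 66*k^2 - 140*k + 1225)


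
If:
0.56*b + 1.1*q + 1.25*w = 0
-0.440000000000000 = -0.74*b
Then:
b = 0.59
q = -1.13636363636364*w - 0.302702702702703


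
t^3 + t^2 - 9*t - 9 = (t - 3)*(t + 1)*(t + 3)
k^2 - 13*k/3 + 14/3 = (k - 7/3)*(k - 2)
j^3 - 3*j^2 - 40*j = j*(j - 8)*(j + 5)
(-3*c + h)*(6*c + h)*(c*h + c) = -18*c^3*h - 18*c^3 + 3*c^2*h^2 + 3*c^2*h + c*h^3 + c*h^2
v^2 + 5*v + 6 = (v + 2)*(v + 3)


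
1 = 1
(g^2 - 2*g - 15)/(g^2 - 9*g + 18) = (g^2 - 2*g - 15)/(g^2 - 9*g + 18)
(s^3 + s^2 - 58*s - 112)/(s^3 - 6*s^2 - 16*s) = (s + 7)/s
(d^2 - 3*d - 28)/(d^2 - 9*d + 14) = (d + 4)/(d - 2)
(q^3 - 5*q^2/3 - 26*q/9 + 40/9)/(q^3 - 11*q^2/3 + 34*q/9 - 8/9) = (3*q + 5)/(3*q - 1)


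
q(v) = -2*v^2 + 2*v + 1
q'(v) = 2 - 4*v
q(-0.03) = 0.94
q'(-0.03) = 2.12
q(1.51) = -0.54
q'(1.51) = -4.04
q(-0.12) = 0.73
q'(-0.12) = 2.48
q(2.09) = -3.56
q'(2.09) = -6.36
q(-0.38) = -0.05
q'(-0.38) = 3.52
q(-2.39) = -15.20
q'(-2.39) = 11.56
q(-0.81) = -1.93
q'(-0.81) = 5.24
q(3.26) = -13.74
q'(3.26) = -11.04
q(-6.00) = -83.00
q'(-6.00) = 26.00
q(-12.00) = -311.00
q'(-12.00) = 50.00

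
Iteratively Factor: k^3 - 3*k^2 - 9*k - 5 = (k + 1)*(k^2 - 4*k - 5) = (k - 5)*(k + 1)*(k + 1)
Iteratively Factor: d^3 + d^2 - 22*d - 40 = (d - 5)*(d^2 + 6*d + 8) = (d - 5)*(d + 4)*(d + 2)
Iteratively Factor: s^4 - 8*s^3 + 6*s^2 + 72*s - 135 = (s - 3)*(s^3 - 5*s^2 - 9*s + 45) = (s - 3)*(s + 3)*(s^2 - 8*s + 15) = (s - 5)*(s - 3)*(s + 3)*(s - 3)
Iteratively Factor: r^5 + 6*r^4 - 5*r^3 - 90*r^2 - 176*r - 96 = (r + 3)*(r^4 + 3*r^3 - 14*r^2 - 48*r - 32) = (r + 2)*(r + 3)*(r^3 + r^2 - 16*r - 16) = (r + 2)*(r + 3)*(r + 4)*(r^2 - 3*r - 4) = (r + 1)*(r + 2)*(r + 3)*(r + 4)*(r - 4)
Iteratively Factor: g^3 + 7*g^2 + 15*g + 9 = (g + 3)*(g^2 + 4*g + 3) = (g + 1)*(g + 3)*(g + 3)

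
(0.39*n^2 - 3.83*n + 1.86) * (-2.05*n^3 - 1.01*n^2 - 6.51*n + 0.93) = -0.7995*n^5 + 7.4576*n^4 - 2.4836*n^3 + 23.4174*n^2 - 15.6705*n + 1.7298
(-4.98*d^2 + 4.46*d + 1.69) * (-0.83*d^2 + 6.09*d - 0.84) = 4.1334*d^4 - 34.03*d^3 + 29.9419*d^2 + 6.5457*d - 1.4196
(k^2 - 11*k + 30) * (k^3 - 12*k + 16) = k^5 - 11*k^4 + 18*k^3 + 148*k^2 - 536*k + 480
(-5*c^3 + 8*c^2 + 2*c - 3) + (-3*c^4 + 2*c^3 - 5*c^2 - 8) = -3*c^4 - 3*c^3 + 3*c^2 + 2*c - 11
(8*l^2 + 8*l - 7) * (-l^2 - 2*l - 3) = -8*l^4 - 24*l^3 - 33*l^2 - 10*l + 21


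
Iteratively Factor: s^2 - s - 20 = (s + 4)*(s - 5)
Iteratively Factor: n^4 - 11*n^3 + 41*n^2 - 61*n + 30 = (n - 5)*(n^3 - 6*n^2 + 11*n - 6) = (n - 5)*(n - 2)*(n^2 - 4*n + 3) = (n - 5)*(n - 2)*(n - 1)*(n - 3)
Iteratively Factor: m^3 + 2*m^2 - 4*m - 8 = (m + 2)*(m^2 - 4) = (m - 2)*(m + 2)*(m + 2)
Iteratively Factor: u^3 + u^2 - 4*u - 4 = (u - 2)*(u^2 + 3*u + 2) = (u - 2)*(u + 2)*(u + 1)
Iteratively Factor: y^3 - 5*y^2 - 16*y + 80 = (y - 5)*(y^2 - 16) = (y - 5)*(y - 4)*(y + 4)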